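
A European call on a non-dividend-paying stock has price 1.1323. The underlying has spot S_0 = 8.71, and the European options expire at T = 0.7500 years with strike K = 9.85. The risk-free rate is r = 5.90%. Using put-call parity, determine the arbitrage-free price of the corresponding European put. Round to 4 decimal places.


Answer: Put price = 1.8459

Derivation:
Put-call parity: C - P = S_0 * exp(-qT) - K * exp(-rT).
S_0 * exp(-qT) = 8.7100 * 1.00000000 = 8.71000000
K * exp(-rT) = 9.8500 * 0.95671475 = 9.42364028
P = C - S*exp(-qT) + K*exp(-rT)
P = 1.1323 - 8.71000000 + 9.42364028 = 1.8459


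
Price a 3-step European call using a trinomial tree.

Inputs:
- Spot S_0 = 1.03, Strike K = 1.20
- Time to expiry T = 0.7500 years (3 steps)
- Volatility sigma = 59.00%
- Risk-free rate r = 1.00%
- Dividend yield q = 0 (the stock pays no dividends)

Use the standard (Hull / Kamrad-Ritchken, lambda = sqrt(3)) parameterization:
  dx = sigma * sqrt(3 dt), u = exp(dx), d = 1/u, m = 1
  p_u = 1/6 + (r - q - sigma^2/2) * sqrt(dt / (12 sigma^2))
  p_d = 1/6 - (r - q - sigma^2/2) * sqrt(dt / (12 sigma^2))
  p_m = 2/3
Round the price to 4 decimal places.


Answer: Price = V(0,0) = 0.1516

Derivation:
dt = T/N = 0.250000; dx = sigma*sqrt(3*dt) = 0.510955
u = exp(dx) = 1.666882; d = 1/u = 0.599922
p_u = 0.126533, p_m = 0.666667, p_d = 0.206800
Discount per step: exp(-r*dt) = 0.997503
Stock lattice S(k, j) with j the centered position index:
  k=0: S(0,+0) = 1.0300
  k=1: S(1,-1) = 0.6179; S(1,+0) = 1.0300; S(1,+1) = 1.7169
  k=2: S(2,-2) = 0.3707; S(2,-1) = 0.6179; S(2,+0) = 1.0300; S(2,+1) = 1.7169; S(2,+2) = 2.8619
  k=3: S(3,-3) = 0.2224; S(3,-2) = 0.3707; S(3,-1) = 0.6179; S(3,+0) = 1.0300; S(3,+1) = 1.7169; S(3,+2) = 2.8619; S(3,+3) = 4.7704
Terminal payoffs V(N, j) = max(S_T - K, 0):
  V(3,-3) = 0.000000; V(3,-2) = 0.000000; V(3,-1) = 0.000000; V(3,+0) = 0.000000; V(3,+1) = 0.516889; V(3,+2) = 1.661851; V(3,+3) = 3.570370
Backward induction: V(k, j) = exp(-r*dt) * [p_u * V(k+1, j+1) + p_m * V(k+1, j) + p_d * V(k+1, j-1)]
  V(2,-2) = exp(-r*dt) * [p_u*0.000000 + p_m*0.000000 + p_d*0.000000] = 0.000000
  V(2,-1) = exp(-r*dt) * [p_u*0.000000 + p_m*0.000000 + p_d*0.000000] = 0.000000
  V(2,+0) = exp(-r*dt) * [p_u*0.516889 + p_m*0.000000 + p_d*0.000000] = 0.065240
  V(2,+1) = exp(-r*dt) * [p_u*1.661851 + p_m*0.516889 + p_d*0.000000] = 0.553487
  V(2,+2) = exp(-r*dt) * [p_u*3.570370 + p_m*1.661851 + p_d*0.516889] = 1.662404
  V(1,-1) = exp(-r*dt) * [p_u*0.065240 + p_m*0.000000 + p_d*0.000000] = 0.008234
  V(1,+0) = exp(-r*dt) * [p_u*0.553487 + p_m*0.065240 + p_d*0.000000] = 0.113245
  V(1,+1) = exp(-r*dt) * [p_u*1.662404 + p_m*0.553487 + p_d*0.065240] = 0.591352
  V(0,+0) = exp(-r*dt) * [p_u*0.591352 + p_m*0.113245 + p_d*0.008234] = 0.151646


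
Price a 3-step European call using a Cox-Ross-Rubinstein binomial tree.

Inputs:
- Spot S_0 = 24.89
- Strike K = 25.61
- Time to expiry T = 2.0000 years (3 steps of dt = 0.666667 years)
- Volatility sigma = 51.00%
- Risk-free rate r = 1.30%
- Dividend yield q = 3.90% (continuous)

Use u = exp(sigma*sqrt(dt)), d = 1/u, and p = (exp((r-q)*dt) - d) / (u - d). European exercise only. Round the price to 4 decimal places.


Answer: Price = V(0,0) = 6.3482

Derivation:
dt = T/N = 0.666667
u = exp(sigma*sqrt(dt)) = 1.516512; d = 1/u = 0.659408
p = (exp((r-q)*dt) - d) / (u - d) = 0.377326
Discount per step: exp(-r*dt) = 0.991371
Stock lattice S(k, i) with i counting down-moves:
  k=0: S(0,0) = 24.8900
  k=1: S(1,0) = 37.7460; S(1,1) = 16.4127
  k=2: S(2,0) = 57.2423; S(2,1) = 24.8900; S(2,2) = 10.8226
  k=3: S(3,0) = 86.8086; S(3,1) = 37.7460; S(3,2) = 16.4127; S(3,3) = 7.1365
Terminal payoffs V(N, i) = max(S_T - K, 0):
  V(3,0) = 61.198617; V(3,1) = 12.135995; V(3,2) = 0.000000; V(3,3) = 0.000000
Backward induction: V(k, i) = exp(-r*dt) * [p * V(k+1, i) + (1-p) * V(k+1, i+1)].
  V(2,0) = exp(-r*dt) * [p*61.198617 + (1-p)*12.135995] = 30.384148
  V(2,1) = exp(-r*dt) * [p*12.135995 + (1-p)*0.000000] = 4.539717
  V(2,2) = exp(-r*dt) * [p*0.000000 + (1-p)*0.000000] = 0.000000
  V(1,0) = exp(-r*dt) * [p*30.384148 + (1-p)*4.539717] = 14.168181
  V(1,1) = exp(-r*dt) * [p*4.539717 + (1-p)*0.000000] = 1.698174
  V(0,0) = exp(-r*dt) * [p*14.168181 + (1-p)*1.698174] = 6.348181


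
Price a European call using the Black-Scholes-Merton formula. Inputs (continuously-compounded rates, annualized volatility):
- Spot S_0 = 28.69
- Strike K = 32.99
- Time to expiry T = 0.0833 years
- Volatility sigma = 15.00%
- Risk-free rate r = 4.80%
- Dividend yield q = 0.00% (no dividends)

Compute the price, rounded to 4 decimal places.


d1 = (ln(S/K) + (r - q + 0.5*sigma^2) * T) / (sigma * sqrt(T)) = -3.11185519
d2 = d1 - sigma * sqrt(T) = -3.15514780
exp(-rT) = 0.99600958; exp(-qT) = 1.00000000
C = S_0 * exp(-qT) * N(d1) - K * exp(-rT) * N(d2)
N(d1) = 0.00092958; N(d2) = 0.00080208
C = 28.6900 * 1.00000000 * 0.00092958 - 32.9900 * 0.99600958 * 0.00080208 = 0.0003

Answer: Price = 0.0003


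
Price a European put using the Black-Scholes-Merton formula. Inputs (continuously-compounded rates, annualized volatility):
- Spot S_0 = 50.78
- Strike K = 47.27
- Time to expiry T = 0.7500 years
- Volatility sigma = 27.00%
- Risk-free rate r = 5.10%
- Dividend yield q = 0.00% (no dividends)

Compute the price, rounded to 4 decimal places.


d1 = (ln(S/K) + (r - q + 0.5*sigma^2) * T) / (sigma * sqrt(T)) = 0.58681980
d2 = d1 - sigma * sqrt(T) = 0.35299294
exp(-rT) = 0.96247229; exp(-qT) = 1.00000000
P = K * exp(-rT) * N(-d2) - S_0 * exp(-qT) * N(-d1)
N(-d1) = 0.27866237; N(-d2) = 0.36204686
P = 47.2700 * 0.96247229 * 0.36204686 - 50.7800 * 1.00000000 * 0.27866237 = 2.3212

Answer: Price = 2.3212


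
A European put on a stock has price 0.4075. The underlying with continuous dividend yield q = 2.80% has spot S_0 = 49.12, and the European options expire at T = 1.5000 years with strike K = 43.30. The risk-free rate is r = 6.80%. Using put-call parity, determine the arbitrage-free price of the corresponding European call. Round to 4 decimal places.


Answer: Call price = 8.4060

Derivation:
Put-call parity: C - P = S_0 * exp(-qT) - K * exp(-rT).
S_0 * exp(-qT) = 49.1200 * 0.95886978 = 47.09968362
K * exp(-rT) = 43.3000 * 0.90302955 = 39.10117959
C = P + S*exp(-qT) - K*exp(-rT)
C = 0.4075 + 47.09968362 - 39.10117959 = 8.4060


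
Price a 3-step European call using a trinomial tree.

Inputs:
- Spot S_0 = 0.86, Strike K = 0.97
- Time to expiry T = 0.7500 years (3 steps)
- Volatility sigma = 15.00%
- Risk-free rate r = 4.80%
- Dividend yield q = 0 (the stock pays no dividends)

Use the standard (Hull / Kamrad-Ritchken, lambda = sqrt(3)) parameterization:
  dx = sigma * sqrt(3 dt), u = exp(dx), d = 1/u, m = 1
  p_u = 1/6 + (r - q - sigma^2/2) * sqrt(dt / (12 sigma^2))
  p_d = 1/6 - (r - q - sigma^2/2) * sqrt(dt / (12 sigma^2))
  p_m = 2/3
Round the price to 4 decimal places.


Answer: Price = V(0,0) = 0.0164

Derivation:
dt = T/N = 0.250000; dx = sigma*sqrt(3*dt) = 0.129904
u = exp(dx) = 1.138719; d = 1/u = 0.878180
p_u = 0.202029, p_m = 0.666667, p_d = 0.131304
Discount per step: exp(-r*dt) = 0.988072
Stock lattice S(k, j) with j the centered position index:
  k=0: S(0,+0) = 0.8600
  k=1: S(1,-1) = 0.7552; S(1,+0) = 0.8600; S(1,+1) = 0.9793
  k=2: S(2,-2) = 0.6632; S(2,-1) = 0.7552; S(2,+0) = 0.8600; S(2,+1) = 0.9793; S(2,+2) = 1.1151
  k=3: S(3,-3) = 0.5824; S(3,-2) = 0.6632; S(3,-1) = 0.7552; S(3,+0) = 0.8600; S(3,+1) = 0.9793; S(3,+2) = 1.1151; S(3,+3) = 1.2698
Terminal payoffs V(N, j) = max(S_T - K, 0):
  V(3,-3) = 0.000000; V(3,-2) = 0.000000; V(3,-1) = 0.000000; V(3,+0) = 0.000000; V(3,+1) = 0.009298; V(3,+2) = 0.145145; V(3,+3) = 0.299837
Backward induction: V(k, j) = exp(-r*dt) * [p_u * V(k+1, j+1) + p_m * V(k+1, j) + p_d * V(k+1, j-1)]
  V(2,-2) = exp(-r*dt) * [p_u*0.000000 + p_m*0.000000 + p_d*0.000000] = 0.000000
  V(2,-1) = exp(-r*dt) * [p_u*0.000000 + p_m*0.000000 + p_d*0.000000] = 0.000000
  V(2,+0) = exp(-r*dt) * [p_u*0.009298 + p_m*0.000000 + p_d*0.000000] = 0.001856
  V(2,+1) = exp(-r*dt) * [p_u*0.145145 + p_m*0.009298 + p_d*0.000000] = 0.035099
  V(2,+2) = exp(-r*dt) * [p_u*0.299837 + p_m*0.145145 + p_d*0.009298] = 0.156669
  V(1,-1) = exp(-r*dt) * [p_u*0.001856 + p_m*0.000000 + p_d*0.000000] = 0.000371
  V(1,+0) = exp(-r*dt) * [p_u*0.035099 + p_m*0.001856 + p_d*0.000000] = 0.008229
  V(1,+1) = exp(-r*dt) * [p_u*0.156669 + p_m*0.035099 + p_d*0.001856] = 0.054635
  V(0,+0) = exp(-r*dt) * [p_u*0.054635 + p_m*0.008229 + p_d*0.000371] = 0.016375


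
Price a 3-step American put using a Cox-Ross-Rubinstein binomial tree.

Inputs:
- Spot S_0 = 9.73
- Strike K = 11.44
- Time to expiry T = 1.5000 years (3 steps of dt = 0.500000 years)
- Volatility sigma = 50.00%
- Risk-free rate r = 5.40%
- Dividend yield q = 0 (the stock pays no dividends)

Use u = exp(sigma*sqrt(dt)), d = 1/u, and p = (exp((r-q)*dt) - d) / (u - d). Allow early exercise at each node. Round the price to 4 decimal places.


dt = T/N = 0.500000
u = exp(sigma*sqrt(dt)) = 1.424119; d = 1/u = 0.702189
p = (exp((r-q)*dt) - d) / (u - d) = 0.450430
Discount per step: exp(-r*dt) = 0.973361
Stock lattice S(k, i) with i counting down-moves:
  k=0: S(0,0) = 9.7300
  k=1: S(1,0) = 13.8567; S(1,1) = 6.8323
  k=2: S(2,0) = 19.7336; S(2,1) = 9.7300; S(2,2) = 4.7976
  k=3: S(3,0) = 28.1029; S(3,1) = 13.8567; S(3,2) = 6.8323; S(3,3) = 3.3688
Terminal payoffs V(N, i) = max(K - S_T, 0):
  V(3,0) = 0.000000; V(3,1) = 0.000000; V(3,2) = 4.607706; V(3,3) = 8.071210
Backward induction: V(k, i) = exp(-r*dt) * [p * V(k+1, i) + (1-p) * V(k+1, i+1)]; then take max(V_cont, immediate exercise) for American.
  V(2,0) = exp(-r*dt) * [p*0.000000 + (1-p)*0.000000] = 0.000000; exercise = 0.000000; V(2,0) = max -> 0.000000
  V(2,1) = exp(-r*dt) * [p*0.000000 + (1-p)*4.607706] = 2.464800; exercise = 1.710000; V(2,1) = max -> 2.464800
  V(2,2) = exp(-r*dt) * [p*4.607706 + (1-p)*8.071210] = 6.337694; exercise = 6.642442; V(2,2) = max -> 6.642442
  V(1,0) = exp(-r*dt) * [p*0.000000 + (1-p)*2.464800] = 1.318495; exercise = 0.000000; V(1,0) = max -> 1.318495
  V(1,1) = exp(-r*dt) * [p*2.464800 + (1-p)*6.642442] = 4.633886; exercise = 4.607706; V(1,1) = max -> 4.633886
  V(0,0) = exp(-r*dt) * [p*1.318495 + (1-p)*4.633886] = 3.056874; exercise = 1.710000; V(0,0) = max -> 3.056874

Answer: Price = V(0,0) = 3.0569


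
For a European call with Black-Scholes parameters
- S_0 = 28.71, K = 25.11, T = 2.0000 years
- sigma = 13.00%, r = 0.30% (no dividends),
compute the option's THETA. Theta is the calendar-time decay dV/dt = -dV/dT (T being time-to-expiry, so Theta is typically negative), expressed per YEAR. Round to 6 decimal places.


d1 = 0.8533110129; d2 = 0.6694632498
phi(d1) = 0.2772021167; exp(-qT) = 1.0000000000; exp(-rT) = 0.9940179641
Theta = -S*exp(-qT)*phi(d1)*sigma/(2*sqrt(T)) - r*K*exp(-rT)*N(d2) + q*S*exp(-qT)*N(d1)
N(d1) = 0.8032565728; N(d2) = 0.7483999919; sqrt(T) = 1.4142135624
Term 1 = -28.7100 * 1.0000000000 * 0.2772021167 * 0.1300 / (2 * 1.4142135624) = -0.3657868541
Term 2 = -0.0030 * 25.1100 * 0.9940179641 * 0.7483999919 = -0.0560397223
Term 3 = 0 (no dividend yield, q = 0)
Theta = -0.3657868541 + (-0.0560397223) + (0.0000000000) = -0.421827

Answer: Theta = -0.421827


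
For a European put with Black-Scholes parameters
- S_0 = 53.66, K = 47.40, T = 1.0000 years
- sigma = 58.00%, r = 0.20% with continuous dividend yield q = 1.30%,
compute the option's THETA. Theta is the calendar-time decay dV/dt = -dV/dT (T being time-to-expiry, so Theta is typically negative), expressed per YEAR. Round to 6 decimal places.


Answer: Theta = -5.613448

Derivation:
d1 = 0.4849062350; d2 = -0.0950937650
phi(d1) = 0.3546919681; exp(-qT) = 0.9870841350; exp(-rT) = 0.9980019987
Theta = -S*exp(-qT)*phi(d1)*sigma/(2*sqrt(T)) + r*K*exp(-rT)*N(-d2) - q*S*exp(-qT)*N(-d1)
N(-d1) = 0.3138714297; N(-d2) = 0.5378798248; sqrt(T) = 1.0000000000
Term 1 = -53.6600 * 0.9870841350 * 0.3546919681 * 0.5800 / (2 * 1.0000000000) = -5.4482144291
Term 2 = 0.0020 * 47.4000 * 0.9980019987 * 0.5378798248 = 0.0508891273
Term 3 = -0.0130 * 53.6600 * 0.9870841350 * 0.3138714297 = -0.2161224977
Theta = -5.4482144291 + (0.0508891273) + (-0.2161224977) = -5.613448


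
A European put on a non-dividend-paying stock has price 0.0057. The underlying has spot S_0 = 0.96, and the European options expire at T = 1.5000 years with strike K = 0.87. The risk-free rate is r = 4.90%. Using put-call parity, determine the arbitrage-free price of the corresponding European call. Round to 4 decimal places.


Answer: Call price = 0.1574

Derivation:
Put-call parity: C - P = S_0 * exp(-qT) - K * exp(-rT).
S_0 * exp(-qT) = 0.9600 * 1.00000000 = 0.96000000
K * exp(-rT) = 0.8700 * 0.92913615 = 0.80834845
C = P + S*exp(-qT) - K*exp(-rT)
C = 0.0057 + 0.96000000 - 0.80834845 = 0.1574


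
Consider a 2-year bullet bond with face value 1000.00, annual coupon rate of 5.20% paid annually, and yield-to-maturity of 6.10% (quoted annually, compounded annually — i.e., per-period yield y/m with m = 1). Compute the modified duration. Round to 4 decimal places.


Answer: Modified duration = 1.8380

Derivation:
Coupon per period c = face * coupon_rate / m = 52.000000
Periods per year m = 1; per-period yield y/m = 0.061000
Number of cashflows N = 2
Cashflows (t years, CF_t, discount factor 1/(1+y/m)^(m*t), PV):
  t = 1.0000: CF_t = 52.000000, DF = 0.942507, PV = 49.010368
  t = 2.0000: CF_t = 1052.000000, DF = 0.888320, PV = 934.512193
Price P = sum_t PV_t = 983.522560
First compute Macaulay numerator sum_t t * PV_t:
  t * PV_t at t = 1.0000: 49.010368
  t * PV_t at t = 2.0000: 1869.024385
Macaulay duration D = 1918.034753 / 983.522560 = 1.950169
Modified duration = D / (1 + y/m) = 1.950169 / (1 + 0.061000) = 1.838048


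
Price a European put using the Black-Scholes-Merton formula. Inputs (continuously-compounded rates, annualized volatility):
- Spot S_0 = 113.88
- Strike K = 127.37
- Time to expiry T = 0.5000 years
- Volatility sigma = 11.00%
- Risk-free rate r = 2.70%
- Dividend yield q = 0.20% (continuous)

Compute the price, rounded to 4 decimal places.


d1 = (ln(S/K) + (r - q + 0.5*sigma^2) * T) / (sigma * sqrt(T)) = -1.23969928
d2 = d1 - sigma * sqrt(T) = -1.31748102
exp(-rT) = 0.98659072; exp(-qT) = 0.99900050
P = K * exp(-rT) * N(-d2) - S_0 * exp(-qT) * N(-d1)
N(-d1) = 0.89245668; N(-d2) = 0.90616128
P = 127.3700 * 0.98659072 * 0.90616128 - 113.8800 * 0.99900050 * 0.89245668 = 12.3387

Answer: Price = 12.3387


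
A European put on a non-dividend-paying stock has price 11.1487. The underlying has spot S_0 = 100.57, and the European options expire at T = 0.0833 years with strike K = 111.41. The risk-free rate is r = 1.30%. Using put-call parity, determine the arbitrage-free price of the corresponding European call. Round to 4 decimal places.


Answer: Call price = 0.4293

Derivation:
Put-call parity: C - P = S_0 * exp(-qT) - K * exp(-rT).
S_0 * exp(-qT) = 100.5700 * 1.00000000 = 100.57000000
K * exp(-rT) = 111.4100 * 0.99891769 = 111.28941941
C = P + S*exp(-qT) - K*exp(-rT)
C = 11.1487 + 100.57000000 - 111.28941941 = 0.4293


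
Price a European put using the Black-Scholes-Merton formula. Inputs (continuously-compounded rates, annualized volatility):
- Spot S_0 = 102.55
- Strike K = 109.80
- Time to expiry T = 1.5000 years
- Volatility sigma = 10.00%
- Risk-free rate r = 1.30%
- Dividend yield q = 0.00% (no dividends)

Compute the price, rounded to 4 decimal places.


Answer: Price = 8.0992

Derivation:
d1 = (ln(S/K) + (r - q + 0.5*sigma^2) * T) / (sigma * sqrt(T)) = -0.33729510
d2 = d1 - sigma * sqrt(T) = -0.45976959
exp(-rT) = 0.98068890; exp(-qT) = 1.00000000
P = K * exp(-rT) * N(-d2) - S_0 * exp(-qT) * N(-d1)
N(-d1) = 0.63205277; N(-d2) = 0.67715919
P = 109.8000 * 0.98068890 * 0.67715919 - 102.5500 * 1.00000000 * 0.63205277 = 8.0992


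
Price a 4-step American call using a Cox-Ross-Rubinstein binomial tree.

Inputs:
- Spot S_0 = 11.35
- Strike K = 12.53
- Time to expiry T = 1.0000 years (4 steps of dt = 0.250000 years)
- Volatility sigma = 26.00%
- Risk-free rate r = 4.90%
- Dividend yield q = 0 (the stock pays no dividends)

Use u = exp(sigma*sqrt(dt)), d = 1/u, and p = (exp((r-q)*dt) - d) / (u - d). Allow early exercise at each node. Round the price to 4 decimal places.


dt = T/N = 0.250000
u = exp(sigma*sqrt(dt)) = 1.138828; d = 1/u = 0.878095
p = (exp((r-q)*dt) - d) / (u - d) = 0.514818
Discount per step: exp(-r*dt) = 0.987825
Stock lattice S(k, i) with i counting down-moves:
  k=0: S(0,0) = 11.3500
  k=1: S(1,0) = 12.9257; S(1,1) = 9.9664
  k=2: S(2,0) = 14.7202; S(2,1) = 11.3500; S(2,2) = 8.7514
  k=3: S(3,0) = 16.7637; S(3,1) = 12.9257; S(3,2) = 9.9664; S(3,3) = 7.6846
  k=4: S(4,0) = 19.0910; S(4,1) = 14.7202; S(4,2) = 11.3500; S(4,3) = 8.7514; S(4,4) = 6.7478
Terminal payoffs V(N, i) = max(S_T - K, 0):
  V(4,0) = 6.561014; V(4,1) = 2.190156; V(4,2) = 0.000000; V(4,3) = 0.000000; V(4,4) = 0.000000
Backward induction: V(k, i) = exp(-r*dt) * [p * V(k+1, i) + (1-p) * V(k+1, i+1)]; then take max(V_cont, immediate exercise) for American.
  V(3,0) = exp(-r*dt) * [p*6.561014 + (1-p)*2.190156] = 4.386288; exercise = 4.233732; V(3,0) = max -> 4.386288
  V(3,1) = exp(-r*dt) * [p*2.190156 + (1-p)*0.000000] = 1.113803; exercise = 0.395702; V(3,1) = max -> 1.113803
  V(3,2) = exp(-r*dt) * [p*0.000000 + (1-p)*0.000000] = 0.000000; exercise = 0.000000; V(3,2) = max -> 0.000000
  V(3,3) = exp(-r*dt) * [p*0.000000 + (1-p)*0.000000] = 0.000000; exercise = 0.000000; V(3,3) = max -> 0.000000
  V(2,0) = exp(-r*dt) * [p*4.386288 + (1-p)*1.113803] = 2.764463; exercise = 2.190156; V(2,0) = max -> 2.764463
  V(2,1) = exp(-r*dt) * [p*1.113803 + (1-p)*0.000000] = 0.566424; exercise = 0.000000; V(2,1) = max -> 0.566424
  V(2,2) = exp(-r*dt) * [p*0.000000 + (1-p)*0.000000] = 0.000000; exercise = 0.000000; V(2,2) = max -> 0.000000
  V(1,0) = exp(-r*dt) * [p*2.764463 + (1-p)*0.566424] = 1.677339; exercise = 0.395702; V(1,0) = max -> 1.677339
  V(1,1) = exp(-r*dt) * [p*0.566424 + (1-p)*0.000000] = 0.288055; exercise = 0.000000; V(1,1) = max -> 0.288055
  V(0,0) = exp(-r*dt) * [p*1.677339 + (1-p)*0.288055] = 0.991068; exercise = 0.000000; V(0,0) = max -> 0.991068

Answer: Price = V(0,0) = 0.9911


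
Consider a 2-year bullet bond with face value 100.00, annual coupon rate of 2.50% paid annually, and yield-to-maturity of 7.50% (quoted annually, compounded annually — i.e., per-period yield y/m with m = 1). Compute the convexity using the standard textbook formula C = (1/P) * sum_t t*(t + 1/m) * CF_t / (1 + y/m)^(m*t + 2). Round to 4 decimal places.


Answer: Convexity = 5.1036

Derivation:
Coupon per period c = face * coupon_rate / m = 2.500000
Periods per year m = 1; per-period yield y/m = 0.075000
Number of cashflows N = 2
Cashflows (t years, CF_t, discount factor 1/(1+y/m)^(m*t), PV):
  t = 1.0000: CF_t = 2.500000, DF = 0.930233, PV = 2.325581
  t = 2.0000: CF_t = 102.500000, DF = 0.865333, PV = 88.696593
Price P = sum_t PV_t = 91.022174
Convexity numerator sum_t t*(t + 1/m) * CF_t / (1+y/m)^(m*t + 2):
  t = 1.0000: term = 4.024803
  t = 2.0000: term = 460.512326
Convexity = (1/P) * sum = 464.537129 / 91.022174 = 5.103560


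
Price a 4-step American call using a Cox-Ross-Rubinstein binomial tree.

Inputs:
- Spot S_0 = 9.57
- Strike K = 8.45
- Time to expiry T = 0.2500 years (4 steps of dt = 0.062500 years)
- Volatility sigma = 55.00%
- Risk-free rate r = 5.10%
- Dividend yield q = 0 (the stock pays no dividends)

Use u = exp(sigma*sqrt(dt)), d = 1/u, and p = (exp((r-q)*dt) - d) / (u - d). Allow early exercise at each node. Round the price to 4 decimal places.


Answer: Price = V(0,0) = 1.7609

Derivation:
dt = T/N = 0.062500
u = exp(sigma*sqrt(dt)) = 1.147402; d = 1/u = 0.871534
p = (exp((r-q)*dt) - d) / (u - d) = 0.477252
Discount per step: exp(-r*dt) = 0.996818
Stock lattice S(k, i) with i counting down-moves:
  k=0: S(0,0) = 9.5700
  k=1: S(1,0) = 10.9806; S(1,1) = 8.3406
  k=2: S(2,0) = 12.5992; S(2,1) = 9.5700; S(2,2) = 7.2691
  k=3: S(3,0) = 14.4563; S(3,1) = 10.9806; S(3,2) = 8.3406; S(3,3) = 6.3353
  k=4: S(4,0) = 16.5872; S(4,1) = 12.5992; S(4,2) = 9.5700; S(4,3) = 7.2691; S(4,4) = 5.5214
Terminal payoffs V(N, i) = max(S_T - K, 0):
  V(4,0) = 8.137231; V(4,1) = 4.149199; V(4,2) = 1.120000; V(4,3) = 0.000000; V(4,4) = 0.000000
Backward induction: V(k, i) = exp(-r*dt) * [p * V(k+1, i) + (1-p) * V(k+1, i+1)]; then take max(V_cont, immediate exercise) for American.
  V(3,0) = exp(-r*dt) * [p*8.137231 + (1-p)*4.149199] = 6.033233; exercise = 6.006342; V(3,0) = max -> 6.033233
  V(3,1) = exp(-r*dt) * [p*4.149199 + (1-p)*1.120000] = 2.557526; exercise = 2.530634; V(3,1) = max -> 2.557526
  V(3,2) = exp(-r*dt) * [p*1.120000 + (1-p)*0.000000] = 0.532821; exercise = 0.000000; V(3,2) = max -> 0.532821
  V(3,3) = exp(-r*dt) * [p*0.000000 + (1-p)*0.000000] = 0.000000; exercise = 0.000000; V(3,3) = max -> 0.000000
  V(2,0) = exp(-r*dt) * [p*6.033233 + (1-p)*2.557526] = 4.202896; exercise = 4.149199; V(2,0) = max -> 4.202896
  V(2,1) = exp(-r*dt) * [p*2.557526 + (1-p)*0.532821] = 1.494345; exercise = 1.120000; V(2,1) = max -> 1.494345
  V(2,2) = exp(-r*dt) * [p*0.532821 + (1-p)*0.000000] = 0.253481; exercise = 0.000000; V(2,2) = max -> 0.253481
  V(1,0) = exp(-r*dt) * [p*4.202896 + (1-p)*1.494345] = 2.778137; exercise = 2.530634; V(1,0) = max -> 2.778137
  V(1,1) = exp(-r*dt) * [p*1.494345 + (1-p)*0.253481] = 0.842994; exercise = 0.000000; V(1,1) = max -> 0.842994
  V(0,0) = exp(-r*dt) * [p*2.778137 + (1-p)*0.842994] = 1.760923; exercise = 1.120000; V(0,0) = max -> 1.760923


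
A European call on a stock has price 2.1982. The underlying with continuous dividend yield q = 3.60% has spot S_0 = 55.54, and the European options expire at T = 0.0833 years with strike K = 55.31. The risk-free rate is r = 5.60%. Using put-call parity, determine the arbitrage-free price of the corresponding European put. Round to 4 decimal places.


Put-call parity: C - P = S_0 * exp(-qT) - K * exp(-rT).
S_0 * exp(-qT) = 55.5400 * 0.99700569 = 55.37369613
K * exp(-rT) = 55.3100 * 0.99534606 = 55.05259076
P = C - S*exp(-qT) + K*exp(-rT)
P = 2.1982 - 55.37369613 + 55.05259076 = 1.8771

Answer: Put price = 1.8771


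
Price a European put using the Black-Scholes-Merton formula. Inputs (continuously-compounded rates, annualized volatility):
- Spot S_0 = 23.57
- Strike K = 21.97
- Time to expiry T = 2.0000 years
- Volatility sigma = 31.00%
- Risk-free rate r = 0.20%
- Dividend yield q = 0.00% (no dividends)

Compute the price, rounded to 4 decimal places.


d1 = (ln(S/K) + (r - q + 0.5*sigma^2) * T) / (sigma * sqrt(T)) = 0.38867340
d2 = d1 - sigma * sqrt(T) = -0.04973280
exp(-rT) = 0.99600799; exp(-qT) = 1.00000000
P = K * exp(-rT) * N(-d2) - S_0 * exp(-qT) * N(-d1)
N(-d1) = 0.34875888; N(-d2) = 0.51983234
P = 21.9700 * 0.99600799 * 0.51983234 - 23.5700 * 1.00000000 * 0.34875888 = 3.1549

Answer: Price = 3.1549


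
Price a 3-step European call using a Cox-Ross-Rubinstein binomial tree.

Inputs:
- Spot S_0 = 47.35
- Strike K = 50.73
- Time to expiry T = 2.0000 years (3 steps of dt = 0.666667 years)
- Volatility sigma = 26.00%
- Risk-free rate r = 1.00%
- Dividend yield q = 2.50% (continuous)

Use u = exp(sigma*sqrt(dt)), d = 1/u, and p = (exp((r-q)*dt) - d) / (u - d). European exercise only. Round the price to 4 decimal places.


Answer: Price = V(0,0) = 5.2751

Derivation:
dt = T/N = 0.666667
u = exp(sigma*sqrt(dt)) = 1.236505; d = 1/u = 0.808731
p = (exp((r-q)*dt) - d) / (u - d) = 0.423866
Discount per step: exp(-r*dt) = 0.993356
Stock lattice S(k, i) with i counting down-moves:
  k=0: S(0,0) = 47.3500
  k=1: S(1,0) = 58.5485; S(1,1) = 38.2934
  k=2: S(2,0) = 72.3956; S(2,1) = 47.3500; S(2,2) = 30.9691
  k=3: S(3,0) = 89.5175; S(3,1) = 58.5485; S(3,2) = 38.2934; S(3,3) = 25.0456
Terminal payoffs V(N, i) = max(S_T - K, 0):
  V(3,0) = 38.787501; V(3,1) = 7.818527; V(3,2) = 0.000000; V(3,3) = 0.000000
Backward induction: V(k, i) = exp(-r*dt) * [p * V(k+1, i) + (1-p) * V(k+1, i+1)].
  V(2,0) = exp(-r*dt) * [p*38.787501 + (1-p)*7.818527] = 20.806047
  V(2,1) = exp(-r*dt) * [p*7.818527 + (1-p)*0.000000] = 3.291987
  V(2,2) = exp(-r*dt) * [p*0.000000 + (1-p)*0.000000] = 0.000000
  V(1,0) = exp(-r*dt) * [p*20.806047 + (1-p)*3.291987] = 10.644399
  V(1,1) = exp(-r*dt) * [p*3.291987 + (1-p)*0.000000] = 1.386089
  V(0,0) = exp(-r*dt) * [p*10.644399 + (1-p)*1.386089] = 5.275086


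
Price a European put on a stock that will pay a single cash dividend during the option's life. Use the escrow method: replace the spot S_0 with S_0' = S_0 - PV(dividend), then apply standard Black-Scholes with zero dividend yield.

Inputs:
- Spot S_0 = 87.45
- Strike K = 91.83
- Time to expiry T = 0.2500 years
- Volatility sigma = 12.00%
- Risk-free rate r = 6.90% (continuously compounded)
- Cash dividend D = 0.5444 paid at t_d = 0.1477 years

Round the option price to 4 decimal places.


PV(D) = D * exp(-r * t_d) = 0.5444 * 0.98986046 = 0.53888003
S_0' = S_0 - PV(D) = 87.4500 - 0.53888003 = 86.91111997
d1 = (ln(S_0'/K) + (r + sigma^2/2)*T) / (sigma*sqrt(T)) = -0.60005091
d2 = d1 - sigma*sqrt(T) = -0.66005091
exp(-rT) = 0.98289793
N(-d1) = 0.72576385; N(-d2) = 0.74538942
P = K * exp(-rT) * N(-d2) - S_0' * N(-d1) = 91.8300 * 0.98289793 * 0.74538942 - 86.91111997 * 0.72576385 = 4.2015

Answer: Price = 4.2015


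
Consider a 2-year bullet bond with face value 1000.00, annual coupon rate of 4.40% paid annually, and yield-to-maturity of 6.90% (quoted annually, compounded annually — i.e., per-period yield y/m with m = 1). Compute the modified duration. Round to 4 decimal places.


Answer: Modified duration = 1.8306

Derivation:
Coupon per period c = face * coupon_rate / m = 44.000000
Periods per year m = 1; per-period yield y/m = 0.069000
Number of cashflows N = 2
Cashflows (t years, CF_t, discount factor 1/(1+y/m)^(m*t), PV):
  t = 1.0000: CF_t = 44.000000, DF = 0.935454, PV = 41.159963
  t = 2.0000: CF_t = 1044.000000, DF = 0.875074, PV = 913.576855
Price P = sum_t PV_t = 954.736817
First compute Macaulay numerator sum_t t * PV_t:
  t * PV_t at t = 1.0000: 41.159963
  t * PV_t at t = 2.0000: 1827.153709
Macaulay duration D = 1868.313672 / 954.736817 = 1.956889
Modified duration = D / (1 + y/m) = 1.956889 / (1 + 0.069000) = 1.830579


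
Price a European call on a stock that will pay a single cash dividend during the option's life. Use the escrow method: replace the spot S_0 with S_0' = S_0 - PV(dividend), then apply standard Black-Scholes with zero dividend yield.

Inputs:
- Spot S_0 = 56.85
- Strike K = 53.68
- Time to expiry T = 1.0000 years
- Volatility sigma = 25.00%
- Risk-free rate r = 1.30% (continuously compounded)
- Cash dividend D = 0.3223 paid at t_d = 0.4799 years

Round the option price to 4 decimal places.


PV(D) = D * exp(-r * t_d) = 0.3223 * 0.99378072 = 0.32029553
S_0' = S_0 - PV(D) = 56.8500 - 0.32029553 = 56.52970447
d1 = (ln(S_0'/K) + (r + sigma^2/2)*T) / (sigma*sqrt(T)) = 0.38390300
d2 = d1 - sigma*sqrt(T) = 0.13390300
exp(-rT) = 0.98708414
N(d1) = 0.64947483; N(d2) = 0.55326036
C = S_0' * N(d1) - K * exp(-rT) * N(d2) = 56.52970447 * 0.64947483 - 53.6800 * 0.98708414 * 0.55326036 = 7.3992

Answer: Price = 7.3992


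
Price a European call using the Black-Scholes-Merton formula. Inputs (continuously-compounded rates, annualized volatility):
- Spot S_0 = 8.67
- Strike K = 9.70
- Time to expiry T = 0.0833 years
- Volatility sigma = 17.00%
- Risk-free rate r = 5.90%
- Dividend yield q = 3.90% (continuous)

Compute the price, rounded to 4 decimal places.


d1 = (ln(S/K) + (r - q + 0.5*sigma^2) * T) / (sigma * sqrt(T)) = -2.22944065
d2 = d1 - sigma * sqrt(T) = -2.27850561
exp(-rT) = 0.99509736; exp(-qT) = 0.99675657
C = S_0 * exp(-qT) * N(d1) - K * exp(-rT) * N(d2)
N(d1) = 0.01289230; N(d2) = 0.01134824
C = 8.6700 * 0.99675657 * 0.01289230 - 9.7000 * 0.99509736 * 0.01134824 = 0.0019

Answer: Price = 0.0019


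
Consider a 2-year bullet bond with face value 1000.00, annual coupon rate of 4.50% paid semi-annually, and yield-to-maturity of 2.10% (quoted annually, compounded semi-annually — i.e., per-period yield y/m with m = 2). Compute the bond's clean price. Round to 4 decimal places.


Answer: Price = 1046.7660

Derivation:
Coupon per period c = face * coupon_rate / m = 22.500000
Periods per year m = 2; per-period yield y/m = 0.010500
Number of cashflows N = 4
Cashflows (t years, CF_t, discount factor 1/(1+y/m)^(m*t), PV):
  t = 0.5000: CF_t = 22.500000, DF = 0.989609, PV = 22.266205
  t = 1.0000: CF_t = 22.500000, DF = 0.979326, PV = 22.034839
  t = 1.5000: CF_t = 22.500000, DF = 0.969150, PV = 21.805877
  t = 2.0000: CF_t = 1022.500000, DF = 0.959080, PV = 980.659061
Price P = sum_t PV_t = 1046.765982


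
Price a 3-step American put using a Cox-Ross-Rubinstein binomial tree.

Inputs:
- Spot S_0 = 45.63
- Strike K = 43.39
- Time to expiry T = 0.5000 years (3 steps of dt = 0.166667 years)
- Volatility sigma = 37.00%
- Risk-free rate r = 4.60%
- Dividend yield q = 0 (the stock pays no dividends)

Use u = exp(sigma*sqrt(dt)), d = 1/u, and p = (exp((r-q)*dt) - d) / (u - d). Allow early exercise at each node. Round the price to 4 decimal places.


dt = T/N = 0.166667
u = exp(sigma*sqrt(dt)) = 1.163057; d = 1/u = 0.859803
p = (exp((r-q)*dt) - d) / (u - d) = 0.487687
Discount per step: exp(-r*dt) = 0.992363
Stock lattice S(k, i) with i counting down-moves:
  k=0: S(0,0) = 45.6300
  k=1: S(1,0) = 53.0703; S(1,1) = 39.2328
  k=2: S(2,0) = 61.7238; S(2,1) = 45.6300; S(2,2) = 33.7325
  k=3: S(3,0) = 71.7883; S(3,1) = 53.0703; S(3,2) = 39.2328; S(3,3) = 29.0033
Terminal payoffs V(N, i) = max(K - S_T, 0):
  V(3,0) = 0.000000; V(3,1) = 0.000000; V(3,2) = 4.157184; V(3,3) = 14.386695
Backward induction: V(k, i) = exp(-r*dt) * [p * V(k+1, i) + (1-p) * V(k+1, i+1)]; then take max(V_cont, immediate exercise) for American.
  V(2,0) = exp(-r*dt) * [p*0.000000 + (1-p)*0.000000] = 0.000000; exercise = 0.000000; V(2,0) = max -> 0.000000
  V(2,1) = exp(-r*dt) * [p*0.000000 + (1-p)*4.157184] = 2.113513; exercise = 0.000000; V(2,1) = max -> 2.113513
  V(2,2) = exp(-r*dt) * [p*4.157184 + (1-p)*14.386695] = 9.326119; exercise = 9.657504; V(2,2) = max -> 9.657504
  V(1,0) = exp(-r*dt) * [p*0.000000 + (1-p)*2.113513] = 1.074510; exercise = 0.000000; V(1,0) = max -> 1.074510
  V(1,1) = exp(-r*dt) * [p*2.113513 + (1-p)*9.657504] = 5.932737; exercise = 4.157184; V(1,1) = max -> 5.932737
  V(0,0) = exp(-r*dt) * [p*1.074510 + (1-p)*5.932737] = 3.536227; exercise = 0.000000; V(0,0) = max -> 3.536227

Answer: Price = V(0,0) = 3.5362


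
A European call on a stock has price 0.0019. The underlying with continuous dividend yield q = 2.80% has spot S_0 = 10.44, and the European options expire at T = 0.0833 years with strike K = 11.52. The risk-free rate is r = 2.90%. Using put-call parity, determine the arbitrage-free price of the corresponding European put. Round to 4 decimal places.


Answer: Put price = 1.0784

Derivation:
Put-call parity: C - P = S_0 * exp(-qT) - K * exp(-rT).
S_0 * exp(-qT) = 10.4400 * 0.99767032 = 10.41567812
K * exp(-rT) = 11.5200 * 0.99758722 = 11.49220472
P = C - S*exp(-qT) + K*exp(-rT)
P = 0.0019 - 10.41567812 + 11.49220472 = 1.0784


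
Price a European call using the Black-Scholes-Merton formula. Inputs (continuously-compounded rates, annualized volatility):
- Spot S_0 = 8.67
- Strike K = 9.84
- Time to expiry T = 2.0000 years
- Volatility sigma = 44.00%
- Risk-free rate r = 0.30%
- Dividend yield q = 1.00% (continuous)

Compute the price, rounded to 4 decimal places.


d1 = (ln(S/K) + (r - q + 0.5*sigma^2) * T) / (sigma * sqrt(T)) = 0.08519525
d2 = d1 - sigma * sqrt(T) = -0.53705872
exp(-rT) = 0.99401796; exp(-qT) = 0.98019867
C = S_0 * exp(-qT) * N(d1) - K * exp(-rT) * N(d2)
N(d1) = 0.53394691; N(d2) = 0.29561353
C = 8.6700 * 0.98019867 * 0.53394691 - 9.8400 * 0.99401796 * 0.29561353 = 1.6462

Answer: Price = 1.6462


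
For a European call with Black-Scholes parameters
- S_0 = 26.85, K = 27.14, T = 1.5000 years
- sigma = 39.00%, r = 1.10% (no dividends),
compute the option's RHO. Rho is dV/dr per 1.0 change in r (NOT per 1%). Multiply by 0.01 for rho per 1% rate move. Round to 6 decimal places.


d1 = 0.2508783443; d2 = -0.2267721556
phi(d1) = 0.3865830701; exp(-qT) = 1.0000000000; exp(-rT) = 0.9836353794
N(d2) = 0.4103004582
Rho = K*T*exp(-rT)*N(d2) = 27.1400 * 1.5000 * 0.9836353794 * 0.4103004582 = 16.429988

Answer: Rho = 16.429988


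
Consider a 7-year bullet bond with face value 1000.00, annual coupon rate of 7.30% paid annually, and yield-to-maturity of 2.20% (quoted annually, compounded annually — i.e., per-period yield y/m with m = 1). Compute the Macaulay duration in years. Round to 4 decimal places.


Answer: Macaulay duration = 5.9098 years

Derivation:
Coupon per period c = face * coupon_rate / m = 73.000000
Periods per year m = 1; per-period yield y/m = 0.022000
Number of cashflows N = 7
Cashflows (t years, CF_t, discount factor 1/(1+y/m)^(m*t), PV):
  t = 1.0000: CF_t = 73.000000, DF = 0.978474, PV = 71.428571
  t = 2.0000: CF_t = 73.000000, DF = 0.957411, PV = 69.890970
  t = 3.0000: CF_t = 73.000000, DF = 0.936801, PV = 68.386468
  t = 4.0000: CF_t = 73.000000, DF = 0.916635, PV = 66.914352
  t = 5.0000: CF_t = 73.000000, DF = 0.896903, PV = 65.473926
  t = 6.0000: CF_t = 73.000000, DF = 0.877596, PV = 64.064507
  t = 7.0000: CF_t = 1073.000000, DF = 0.858704, PV = 921.389909
Price P = sum_t PV_t = 1327.548702
Macaulay numerator sum_t t * PV_t:
  t * PV_t at t = 1.0000: 71.428571
  t * PV_t at t = 2.0000: 139.781940
  t * PV_t at t = 3.0000: 205.159403
  t * PV_t at t = 4.0000: 267.657408
  t * PV_t at t = 5.0000: 327.369628
  t * PV_t at t = 6.0000: 384.387039
  t * PV_t at t = 7.0000: 6449.729360
Macaulay duration D = (sum_t t * PV_t) / P = 7845.513351 / 1327.548702 = 5.909774


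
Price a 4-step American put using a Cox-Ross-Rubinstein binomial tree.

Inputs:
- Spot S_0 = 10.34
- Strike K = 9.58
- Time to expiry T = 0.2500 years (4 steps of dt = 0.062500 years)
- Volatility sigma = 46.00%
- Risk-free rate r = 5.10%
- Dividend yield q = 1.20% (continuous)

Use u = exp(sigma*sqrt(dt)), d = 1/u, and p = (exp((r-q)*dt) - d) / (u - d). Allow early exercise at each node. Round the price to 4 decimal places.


Answer: Price = V(0,0) = 0.5819

Derivation:
dt = T/N = 0.062500
u = exp(sigma*sqrt(dt)) = 1.121873; d = 1/u = 0.891366
p = (exp((r-q)*dt) - d) / (u - d) = 0.481869
Discount per step: exp(-r*dt) = 0.996818
Stock lattice S(k, i) with i counting down-moves:
  k=0: S(0,0) = 10.3400
  k=1: S(1,0) = 11.6002; S(1,1) = 9.2167
  k=2: S(2,0) = 13.0139; S(2,1) = 10.3400; S(2,2) = 8.2155
  k=3: S(3,0) = 14.6000; S(3,1) = 11.6002; S(3,2) = 9.2167; S(3,3) = 7.3230
  k=4: S(4,0) = 16.3793; S(4,1) = 13.0139; S(4,2) = 10.3400; S(4,3) = 8.2155; S(4,4) = 6.5275
Terminal payoffs V(N, i) = max(K - S_T, 0):
  V(4,0) = 0.000000; V(4,1) = 0.000000; V(4,2) = 0.000000; V(4,3) = 1.364523; V(4,4) = 3.052527
Backward induction: V(k, i) = exp(-r*dt) * [p * V(k+1, i) + (1-p) * V(k+1, i+1)]; then take max(V_cont, immediate exercise) for American.
  V(3,0) = exp(-r*dt) * [p*0.000000 + (1-p)*0.000000] = 0.000000; exercise = 0.000000; V(3,0) = max -> 0.000000
  V(3,1) = exp(-r*dt) * [p*0.000000 + (1-p)*0.000000] = 0.000000; exercise = 0.000000; V(3,1) = max -> 0.000000
  V(3,2) = exp(-r*dt) * [p*0.000000 + (1-p)*1.364523] = 0.704751; exercise = 0.363274; V(3,2) = max -> 0.704751
  V(3,3) = exp(-r*dt) * [p*1.364523 + (1-p)*3.052527] = 2.232004; exercise = 2.257002; V(3,3) = max -> 2.257002
  V(2,0) = exp(-r*dt) * [p*0.000000 + (1-p)*0.000000] = 0.000000; exercise = 0.000000; V(2,0) = max -> 0.000000
  V(2,1) = exp(-r*dt) * [p*0.000000 + (1-p)*0.704751] = 0.363991; exercise = 0.000000; V(2,1) = max -> 0.363991
  V(2,2) = exp(-r*dt) * [p*0.704751 + (1-p)*2.257002] = 1.504218; exercise = 1.364523; V(2,2) = max -> 1.504218
  V(1,0) = exp(-r*dt) * [p*0.000000 + (1-p)*0.363991] = 0.187995; exercise = 0.000000; V(1,0) = max -> 0.187995
  V(1,1) = exp(-r*dt) * [p*0.363991 + (1-p)*1.504218] = 0.951740; exercise = 0.363274; V(1,1) = max -> 0.951740
  V(0,0) = exp(-r*dt) * [p*0.187995 + (1-p)*0.951740] = 0.581857; exercise = 0.000000; V(0,0) = max -> 0.581857


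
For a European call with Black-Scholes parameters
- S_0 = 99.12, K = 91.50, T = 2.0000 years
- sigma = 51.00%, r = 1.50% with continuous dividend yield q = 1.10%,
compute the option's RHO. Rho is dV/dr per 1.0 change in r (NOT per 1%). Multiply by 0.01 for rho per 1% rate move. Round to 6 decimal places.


d1 = 0.4826243159; d2 = -0.2386246010
phi(d1) = 0.3550837335; exp(-qT) = 0.9782402351; exp(-rT) = 0.9704455335
N(d2) = 0.4056983437
Rho = K*T*exp(-rT)*N(d2) = 91.5000 * 2.0000 * 0.9704455335 * 0.4056983437 = 72.048591

Answer: Rho = 72.048591


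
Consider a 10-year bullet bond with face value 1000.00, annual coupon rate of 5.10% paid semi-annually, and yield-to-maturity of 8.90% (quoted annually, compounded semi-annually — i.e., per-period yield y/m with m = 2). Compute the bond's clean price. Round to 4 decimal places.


Coupon per period c = face * coupon_rate / m = 25.500000
Periods per year m = 2; per-period yield y/m = 0.044500
Number of cashflows N = 20
Cashflows (t years, CF_t, discount factor 1/(1+y/m)^(m*t), PV):
  t = 0.5000: CF_t = 25.500000, DF = 0.957396, PV = 24.413595
  t = 1.0000: CF_t = 25.500000, DF = 0.916607, PV = 23.373475
  t = 1.5000: CF_t = 25.500000, DF = 0.877556, PV = 22.377669
  t = 2.0000: CF_t = 25.500000, DF = 0.840168, PV = 21.424288
  t = 2.5000: CF_t = 25.500000, DF = 0.804374, PV = 20.511525
  t = 3.0000: CF_t = 25.500000, DF = 0.770104, PV = 19.637650
  t = 3.5000: CF_t = 25.500000, DF = 0.737294, PV = 18.801005
  t = 4.0000: CF_t = 25.500000, DF = 0.705883, PV = 18.000005
  t = 4.5000: CF_t = 25.500000, DF = 0.675809, PV = 17.233131
  t = 5.0000: CF_t = 25.500000, DF = 0.647017, PV = 16.498928
  t = 5.5000: CF_t = 25.500000, DF = 0.619451, PV = 15.796006
  t = 6.0000: CF_t = 25.500000, DF = 0.593060, PV = 15.123031
  t = 6.5000: CF_t = 25.500000, DF = 0.567793, PV = 14.478728
  t = 7.0000: CF_t = 25.500000, DF = 0.543603, PV = 13.861874
  t = 7.5000: CF_t = 25.500000, DF = 0.520443, PV = 13.271302
  t = 8.0000: CF_t = 25.500000, DF = 0.498270, PV = 12.705889
  t = 8.5000: CF_t = 25.500000, DF = 0.477042, PV = 12.164566
  t = 9.0000: CF_t = 25.500000, DF = 0.456718, PV = 11.646306
  t = 9.5000: CF_t = 25.500000, DF = 0.437260, PV = 11.150125
  t = 10.0000: CF_t = 1025.500000, DF = 0.418631, PV = 429.305822
Price P = sum_t PV_t = 751.774922

Answer: Price = 751.7749


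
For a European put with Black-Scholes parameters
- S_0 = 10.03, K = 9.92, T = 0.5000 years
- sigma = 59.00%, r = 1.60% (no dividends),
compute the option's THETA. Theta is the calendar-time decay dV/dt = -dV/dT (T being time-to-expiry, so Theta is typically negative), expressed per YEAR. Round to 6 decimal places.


d1 = 0.2542053209; d2 = -0.1629876800
phi(d1) = 0.3862583991; exp(-qT) = 1.0000000000; exp(-rT) = 0.9920319148
Theta = -S*exp(-qT)*phi(d1)*sigma/(2*sqrt(T)) + r*K*exp(-rT)*N(-d2) - q*S*exp(-qT)*N(-d1)
N(-d1) = 0.3996684701; N(-d2) = 0.5647359325; sqrt(T) = 0.7071067812
Term 1 = -10.0300 * 1.0000000000 * 0.3862583991 * 0.5900 / (2 * 0.7071067812) = -1.6162773354
Term 2 = 0.0160 * 9.9200 * 0.9920319148 * 0.5647359325 = 0.0889206688
Term 3 = 0 (no dividend yield, q = 0)
Theta = -1.6162773354 + (0.0889206688) + (0.0000000000) = -1.527357

Answer: Theta = -1.527357


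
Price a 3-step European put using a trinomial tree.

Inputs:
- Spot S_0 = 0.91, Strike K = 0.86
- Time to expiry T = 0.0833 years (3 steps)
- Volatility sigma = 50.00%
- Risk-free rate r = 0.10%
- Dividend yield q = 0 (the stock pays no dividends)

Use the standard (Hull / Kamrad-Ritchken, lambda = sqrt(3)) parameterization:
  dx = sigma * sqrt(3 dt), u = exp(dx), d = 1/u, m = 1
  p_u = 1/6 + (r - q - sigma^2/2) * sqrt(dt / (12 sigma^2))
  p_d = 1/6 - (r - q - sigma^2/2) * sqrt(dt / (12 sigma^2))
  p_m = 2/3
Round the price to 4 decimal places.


Answer: Price = V(0,0) = 0.0312

Derivation:
dt = T/N = 0.027767; dx = sigma*sqrt(3*dt) = 0.144309
u = exp(dx) = 1.155241; d = 1/u = 0.865620
p_u = 0.154737, p_m = 0.666667, p_d = 0.178596
Discount per step: exp(-r*dt) = 0.999972
Stock lattice S(k, j) with j the centered position index:
  k=0: S(0,+0) = 0.9100
  k=1: S(1,-1) = 0.7877; S(1,+0) = 0.9100; S(1,+1) = 1.0513
  k=2: S(2,-2) = 0.6819; S(2,-1) = 0.7877; S(2,+0) = 0.9100; S(2,+1) = 1.0513; S(2,+2) = 1.2145
  k=3: S(3,-3) = 0.5902; S(3,-2) = 0.6819; S(3,-1) = 0.7877; S(3,+0) = 0.9100; S(3,+1) = 1.0513; S(3,+2) = 1.2145; S(3,+3) = 1.4030
Terminal payoffs V(N, j) = max(K - S_T, 0):
  V(3,-3) = 0.269766; V(3,-2) = 0.178138; V(3,-1) = 0.072285; V(3,+0) = 0.000000; V(3,+1) = 0.000000; V(3,+2) = 0.000000; V(3,+3) = 0.000000
Backward induction: V(k, j) = exp(-r*dt) * [p_u * V(k+1, j+1) + p_m * V(k+1, j) + p_d * V(k+1, j-1)]
  V(2,-2) = exp(-r*dt) * [p_u*0.072285 + p_m*0.178138 + p_d*0.269766] = 0.178118
  V(2,-1) = exp(-r*dt) * [p_u*0.000000 + p_m*0.072285 + p_d*0.178138] = 0.080003
  V(2,+0) = exp(-r*dt) * [p_u*0.000000 + p_m*0.000000 + p_d*0.072285] = 0.012910
  V(2,+1) = exp(-r*dt) * [p_u*0.000000 + p_m*0.000000 + p_d*0.000000] = 0.000000
  V(2,+2) = exp(-r*dt) * [p_u*0.000000 + p_m*0.000000 + p_d*0.000000] = 0.000000
  V(1,-1) = exp(-r*dt) * [p_u*0.012910 + p_m*0.080003 + p_d*0.178118] = 0.087142
  V(1,+0) = exp(-r*dt) * [p_u*0.000000 + p_m*0.012910 + p_d*0.080003] = 0.022894
  V(1,+1) = exp(-r*dt) * [p_u*0.000000 + p_m*0.000000 + p_d*0.012910] = 0.002306
  V(0,+0) = exp(-r*dt) * [p_u*0.002306 + p_m*0.022894 + p_d*0.087142] = 0.031182
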